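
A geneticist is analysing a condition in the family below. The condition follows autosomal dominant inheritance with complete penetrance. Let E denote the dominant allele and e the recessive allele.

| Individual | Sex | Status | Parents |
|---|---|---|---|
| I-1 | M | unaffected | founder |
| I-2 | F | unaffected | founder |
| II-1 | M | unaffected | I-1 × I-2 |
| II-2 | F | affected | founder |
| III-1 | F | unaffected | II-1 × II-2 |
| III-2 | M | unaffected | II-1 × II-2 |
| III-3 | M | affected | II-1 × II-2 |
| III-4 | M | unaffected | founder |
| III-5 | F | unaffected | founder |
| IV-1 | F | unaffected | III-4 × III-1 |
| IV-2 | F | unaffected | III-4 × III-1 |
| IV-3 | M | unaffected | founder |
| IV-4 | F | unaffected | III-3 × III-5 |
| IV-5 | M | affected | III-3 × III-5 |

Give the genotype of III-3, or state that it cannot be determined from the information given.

Ee

From phenotype alone, III-3 is EE or Ee.
III-3 is affected so carries E and received e from II-1 (ee), so III-3 is Ee.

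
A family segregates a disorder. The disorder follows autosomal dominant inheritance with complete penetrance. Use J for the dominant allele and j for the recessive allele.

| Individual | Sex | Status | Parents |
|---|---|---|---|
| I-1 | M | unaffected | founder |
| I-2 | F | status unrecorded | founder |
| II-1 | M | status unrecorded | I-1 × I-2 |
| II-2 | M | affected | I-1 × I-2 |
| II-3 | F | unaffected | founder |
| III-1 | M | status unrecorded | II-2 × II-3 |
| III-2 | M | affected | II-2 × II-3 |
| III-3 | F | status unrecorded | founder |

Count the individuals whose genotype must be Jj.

Obligate heterozygotes: II-2 is affected so carries J and received j from I-1 (jj), so II-2 is Jj; III-2 is affected so carries J and received j from II-3 (jj), so III-2 is Jj.
Every other individual is either homozygous by phenotype or has at least one consistent homozygous assignment, so the count is 2.

2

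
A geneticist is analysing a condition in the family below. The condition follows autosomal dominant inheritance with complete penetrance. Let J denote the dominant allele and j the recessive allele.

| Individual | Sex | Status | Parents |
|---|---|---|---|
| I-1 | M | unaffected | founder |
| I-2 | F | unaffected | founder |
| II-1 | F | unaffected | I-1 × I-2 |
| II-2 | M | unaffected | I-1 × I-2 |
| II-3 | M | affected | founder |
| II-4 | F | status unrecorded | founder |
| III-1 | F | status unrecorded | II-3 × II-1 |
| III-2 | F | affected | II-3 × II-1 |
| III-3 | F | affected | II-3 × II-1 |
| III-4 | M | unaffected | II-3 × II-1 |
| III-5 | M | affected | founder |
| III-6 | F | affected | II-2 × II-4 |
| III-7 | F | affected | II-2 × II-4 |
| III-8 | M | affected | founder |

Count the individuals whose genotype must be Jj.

Obligate heterozygotes: II-3 is affected so carries J and passed j to III-4 (jj), so II-3 is Jj; III-2 is affected so carries J and received j from II-1 (jj), so III-2 is Jj; III-3 is affected so carries J and received j from II-1 (jj), so III-3 is Jj; III-6 is affected so carries J and received j from II-2 (jj), so III-6 is Jj; III-7 is affected so carries J and received j from II-2 (jj), so III-7 is Jj.
Every other individual is either homozygous by phenotype or has at least one consistent homozygous assignment, so the count is 5.

5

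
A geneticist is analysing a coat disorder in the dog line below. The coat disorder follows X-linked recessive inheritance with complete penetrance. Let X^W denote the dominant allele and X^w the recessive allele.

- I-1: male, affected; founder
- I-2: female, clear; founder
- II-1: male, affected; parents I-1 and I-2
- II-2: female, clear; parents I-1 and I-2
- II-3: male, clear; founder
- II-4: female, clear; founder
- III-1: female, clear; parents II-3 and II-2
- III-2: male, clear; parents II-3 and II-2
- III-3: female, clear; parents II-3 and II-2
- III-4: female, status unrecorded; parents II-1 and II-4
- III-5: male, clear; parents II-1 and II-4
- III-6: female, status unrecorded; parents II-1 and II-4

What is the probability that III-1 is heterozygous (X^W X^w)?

II-3 is clear, so II-3 is X^W Y.
II-2 is clear so carries W and received w from I-1 (X^w Y), so II-2 is X^W X^w.
Their cross gives offspring ratios 1/2 X^W X^W : 1/2 X^W X^w. Conditioning on III-1 being clear, P(X^W X^w) = 1/2 / 1 = 1/2.

1/2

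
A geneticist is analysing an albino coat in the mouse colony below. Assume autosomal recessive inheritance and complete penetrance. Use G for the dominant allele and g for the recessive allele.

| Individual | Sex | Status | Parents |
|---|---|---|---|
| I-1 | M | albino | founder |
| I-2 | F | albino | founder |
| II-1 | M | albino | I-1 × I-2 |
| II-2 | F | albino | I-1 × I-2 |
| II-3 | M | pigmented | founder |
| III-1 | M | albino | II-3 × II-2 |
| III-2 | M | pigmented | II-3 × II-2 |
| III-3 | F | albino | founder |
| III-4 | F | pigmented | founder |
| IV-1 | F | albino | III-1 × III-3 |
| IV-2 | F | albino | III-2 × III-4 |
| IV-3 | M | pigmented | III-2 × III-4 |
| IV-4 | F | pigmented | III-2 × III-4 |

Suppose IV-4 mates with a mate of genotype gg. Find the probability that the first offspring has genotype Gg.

2/3

III-2 is pigmented so carries G and received g from II-2 (gg), so III-2 is Gg.
III-4 is pigmented so carries G and passed g to IV-2 (gg), so III-4 is Gg.
IV-4 is a pigmented offspring of III-2 (Gg) × III-4 (Gg), whose cross gives 1/4 GG : 1/2 Gg : 1/4 gg; conditioning on being pigmented, IV-4 is GG with probability 1/3, Gg with probability 2/3.
Summing over parental genotype combinations, P(offspring has genotype Gg) = 1/3·1 + 2/3·1/2 = 2/3.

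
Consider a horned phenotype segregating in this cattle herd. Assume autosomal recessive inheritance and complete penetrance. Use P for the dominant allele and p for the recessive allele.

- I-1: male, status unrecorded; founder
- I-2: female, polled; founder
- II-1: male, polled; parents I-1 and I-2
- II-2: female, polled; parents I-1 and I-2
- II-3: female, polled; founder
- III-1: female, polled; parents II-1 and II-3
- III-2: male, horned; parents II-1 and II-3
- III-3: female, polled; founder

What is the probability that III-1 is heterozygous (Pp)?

2/3

II-1 is polled so carries P and passed p to III-2 (pp), so II-1 is Pp.
II-3 is polled so carries P and passed p to III-2 (pp), so II-3 is Pp.
Their cross gives offspring ratios 1/4 PP : 1/2 Pp : 1/4 pp. Conditioning on III-1 being polled, P(Pp) = 1/2 / 3/4 = 2/3.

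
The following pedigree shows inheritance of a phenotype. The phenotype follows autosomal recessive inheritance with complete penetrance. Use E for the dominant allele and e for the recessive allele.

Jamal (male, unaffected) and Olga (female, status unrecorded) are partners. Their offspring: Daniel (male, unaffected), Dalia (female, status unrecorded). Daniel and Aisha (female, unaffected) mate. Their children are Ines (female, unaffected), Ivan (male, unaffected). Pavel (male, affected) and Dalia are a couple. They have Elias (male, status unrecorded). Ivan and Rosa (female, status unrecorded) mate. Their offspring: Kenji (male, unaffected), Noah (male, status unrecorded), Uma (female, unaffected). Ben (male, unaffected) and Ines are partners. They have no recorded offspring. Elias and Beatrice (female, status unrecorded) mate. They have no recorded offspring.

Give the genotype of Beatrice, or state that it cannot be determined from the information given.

Beatrice's phenotype is unrecorded, and no parent or child forces a single allele at both positions; consistent genotype assignments exist with Beatrice as EE or Ee or ee.

cannot be determined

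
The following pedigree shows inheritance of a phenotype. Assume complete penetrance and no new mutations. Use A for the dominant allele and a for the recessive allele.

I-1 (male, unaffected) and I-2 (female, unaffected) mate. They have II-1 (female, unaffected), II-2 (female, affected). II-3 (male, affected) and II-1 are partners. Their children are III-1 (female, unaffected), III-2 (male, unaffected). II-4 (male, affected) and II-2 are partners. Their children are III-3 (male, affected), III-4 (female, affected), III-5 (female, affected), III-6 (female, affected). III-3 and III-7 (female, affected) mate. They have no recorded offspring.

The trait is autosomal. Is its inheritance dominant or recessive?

recessive

I-1 and I-2 are both unaffected yet have an affected child II-2. Under dominance, an affected child requires at least one affected parent, so the trait cannot be dominant.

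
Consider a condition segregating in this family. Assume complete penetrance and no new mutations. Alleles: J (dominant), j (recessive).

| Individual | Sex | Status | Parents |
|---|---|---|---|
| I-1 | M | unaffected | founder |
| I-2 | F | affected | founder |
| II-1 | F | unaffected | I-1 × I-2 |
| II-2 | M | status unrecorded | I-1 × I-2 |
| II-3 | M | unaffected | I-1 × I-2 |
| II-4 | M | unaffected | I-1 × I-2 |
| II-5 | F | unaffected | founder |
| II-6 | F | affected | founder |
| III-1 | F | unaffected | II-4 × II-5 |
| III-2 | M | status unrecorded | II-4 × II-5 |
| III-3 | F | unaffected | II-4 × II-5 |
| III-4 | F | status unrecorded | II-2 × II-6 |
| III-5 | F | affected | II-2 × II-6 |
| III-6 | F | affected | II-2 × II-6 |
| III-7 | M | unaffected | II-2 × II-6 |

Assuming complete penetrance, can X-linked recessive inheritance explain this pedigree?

No

Under X-linked recessive, II-3 (unaffected, male) cannot arise from I-1 (unaffected) × I-2 (affected).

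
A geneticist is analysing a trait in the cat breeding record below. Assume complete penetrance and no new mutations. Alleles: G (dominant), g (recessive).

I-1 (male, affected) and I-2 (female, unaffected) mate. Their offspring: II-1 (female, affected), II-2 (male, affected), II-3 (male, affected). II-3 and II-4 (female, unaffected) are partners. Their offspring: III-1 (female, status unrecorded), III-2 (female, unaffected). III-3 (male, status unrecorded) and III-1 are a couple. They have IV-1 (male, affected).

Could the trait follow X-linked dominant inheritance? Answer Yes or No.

No

Under X-linked dominant, II-2 (affected, male) cannot arise from I-1 (affected) × I-2 (unaffected).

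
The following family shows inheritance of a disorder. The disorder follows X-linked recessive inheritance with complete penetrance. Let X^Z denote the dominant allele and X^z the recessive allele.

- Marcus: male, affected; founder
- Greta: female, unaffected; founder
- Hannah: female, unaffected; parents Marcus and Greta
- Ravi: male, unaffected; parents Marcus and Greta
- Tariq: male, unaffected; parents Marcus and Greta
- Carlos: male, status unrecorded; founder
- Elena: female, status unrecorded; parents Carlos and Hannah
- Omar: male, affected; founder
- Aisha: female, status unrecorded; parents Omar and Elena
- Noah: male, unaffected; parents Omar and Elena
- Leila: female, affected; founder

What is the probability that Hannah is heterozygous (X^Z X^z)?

Hannah is unaffected so carries Z and received z from Marcus (X^z Y), so Hannah is X^Z X^z, giving P(X^Z X^z) = 1.

1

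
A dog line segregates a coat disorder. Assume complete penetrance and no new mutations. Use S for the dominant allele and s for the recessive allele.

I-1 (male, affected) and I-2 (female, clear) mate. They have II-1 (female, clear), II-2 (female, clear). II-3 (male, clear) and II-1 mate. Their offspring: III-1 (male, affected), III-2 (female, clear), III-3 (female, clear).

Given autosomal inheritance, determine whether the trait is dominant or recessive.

II-3 and II-1 are both clear yet have an affected child III-1. Under dominance, an affected child requires at least one affected parent, so the trait cannot be dominant.

recessive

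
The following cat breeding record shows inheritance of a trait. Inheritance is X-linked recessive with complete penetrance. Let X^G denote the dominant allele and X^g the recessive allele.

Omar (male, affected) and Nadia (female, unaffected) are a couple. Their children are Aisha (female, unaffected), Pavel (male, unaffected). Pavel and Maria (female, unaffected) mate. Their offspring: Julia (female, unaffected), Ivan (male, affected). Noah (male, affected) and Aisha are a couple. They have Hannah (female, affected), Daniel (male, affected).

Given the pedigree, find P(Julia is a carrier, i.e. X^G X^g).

1/2

Pavel is unaffected, so Pavel is X^G Y.
Maria is unaffected so carries G and passed g to Ivan (X^g Y), so Maria is X^G X^g.
Their cross gives offspring ratios 1/2 X^G X^G : 1/2 X^G X^g. Conditioning on Julia being unaffected, P(X^G X^g) = 1/2 / 1 = 1/2.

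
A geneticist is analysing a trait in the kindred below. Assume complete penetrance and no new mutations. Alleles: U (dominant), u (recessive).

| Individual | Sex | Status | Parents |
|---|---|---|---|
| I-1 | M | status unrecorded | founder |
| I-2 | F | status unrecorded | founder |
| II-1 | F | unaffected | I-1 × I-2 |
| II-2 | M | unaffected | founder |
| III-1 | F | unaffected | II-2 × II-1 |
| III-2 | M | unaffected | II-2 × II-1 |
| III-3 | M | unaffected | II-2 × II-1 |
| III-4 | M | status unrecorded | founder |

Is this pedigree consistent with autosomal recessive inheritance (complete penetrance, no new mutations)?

A consistent assignment under autosomal recessive exists: I-1 UU, I-2 UU, II-1 UU, II-2 UU, III-1 UU, III-2 UU, III-3 UU, III-4 UU.
In this assignment every recorded phenotype matches its genotype and every non-founder's genotype is obtainable from its parents' genotypes, so the pedigree is consistent.

Yes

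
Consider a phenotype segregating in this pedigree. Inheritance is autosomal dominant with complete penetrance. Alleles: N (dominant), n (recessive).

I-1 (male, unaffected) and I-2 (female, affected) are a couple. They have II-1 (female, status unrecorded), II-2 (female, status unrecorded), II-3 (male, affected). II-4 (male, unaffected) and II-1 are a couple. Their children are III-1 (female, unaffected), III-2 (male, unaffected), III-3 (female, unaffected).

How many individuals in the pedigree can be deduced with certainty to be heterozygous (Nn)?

Obligate heterozygotes: II-3 is affected so carries N and received n from I-1 (nn), so II-3 is Nn.
Every other individual is either homozygous by phenotype or has at least one consistent homozygous assignment, so the count is 1.

1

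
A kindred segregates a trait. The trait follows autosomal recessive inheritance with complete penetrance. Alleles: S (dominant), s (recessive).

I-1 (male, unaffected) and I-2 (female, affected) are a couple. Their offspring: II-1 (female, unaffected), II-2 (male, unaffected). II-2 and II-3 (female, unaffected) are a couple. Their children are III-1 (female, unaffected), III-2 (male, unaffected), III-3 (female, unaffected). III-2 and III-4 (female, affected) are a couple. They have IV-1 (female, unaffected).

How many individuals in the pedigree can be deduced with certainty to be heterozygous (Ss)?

3

Obligate heterozygotes: II-1 is unaffected so carries S and received s from I-2 (ss), so II-1 is Ss; II-2 is unaffected so carries S and received s from I-2 (ss), so II-2 is Ss; IV-1 is unaffected so carries S and received s from III-4 (ss), so IV-1 is Ss.
Every other individual is either homozygous by phenotype or has at least one consistent homozygous assignment, so the count is 3.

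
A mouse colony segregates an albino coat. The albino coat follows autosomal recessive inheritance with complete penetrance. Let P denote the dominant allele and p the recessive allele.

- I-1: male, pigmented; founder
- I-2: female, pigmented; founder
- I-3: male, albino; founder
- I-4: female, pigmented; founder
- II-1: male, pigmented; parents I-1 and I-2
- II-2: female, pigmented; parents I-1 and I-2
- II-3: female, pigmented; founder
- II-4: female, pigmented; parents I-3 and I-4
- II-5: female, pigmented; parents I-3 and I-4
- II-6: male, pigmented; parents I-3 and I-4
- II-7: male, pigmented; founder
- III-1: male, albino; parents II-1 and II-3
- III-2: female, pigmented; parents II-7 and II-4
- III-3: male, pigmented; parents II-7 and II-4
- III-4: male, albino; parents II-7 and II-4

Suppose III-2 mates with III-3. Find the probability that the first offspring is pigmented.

8/9

II-7 is pigmented so carries P and passed p to III-4 (pp), so II-7 is Pp.
II-4 is pigmented so carries P and received p from I-3 (pp), so II-4 is Pp.
III-2 is a pigmented offspring of II-7 (Pp) × II-4 (Pp), whose cross gives 1/4 PP : 1/2 Pp : 1/4 pp; conditioning on being pigmented, III-2 is PP with probability 1/3, Pp with probability 2/3.
III-3 is a pigmented offspring of II-7 (Pp) × II-4 (Pp), whose cross gives 1/4 PP : 1/2 Pp : 1/4 pp; conditioning on being pigmented, III-3 is PP with probability 1/3, Pp with probability 2/3.
Summing over parental genotype combinations, P(offspring is pigmented) = 1/9·1 + 2/9·1 + 2/9·1 + 4/9·3/4 = 8/9.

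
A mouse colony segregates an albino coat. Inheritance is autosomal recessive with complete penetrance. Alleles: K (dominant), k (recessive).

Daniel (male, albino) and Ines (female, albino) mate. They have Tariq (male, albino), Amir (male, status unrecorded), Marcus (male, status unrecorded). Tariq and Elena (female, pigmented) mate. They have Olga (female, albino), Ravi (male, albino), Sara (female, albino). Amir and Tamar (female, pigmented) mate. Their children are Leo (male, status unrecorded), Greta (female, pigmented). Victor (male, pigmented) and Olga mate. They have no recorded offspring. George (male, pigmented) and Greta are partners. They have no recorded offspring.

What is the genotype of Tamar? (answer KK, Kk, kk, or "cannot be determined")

cannot be determined

Tamar's phenotype allows KK or Kk, and no parent or child forces a single allele at both positions; consistent genotype assignments exist with Tamar as KK or Kk.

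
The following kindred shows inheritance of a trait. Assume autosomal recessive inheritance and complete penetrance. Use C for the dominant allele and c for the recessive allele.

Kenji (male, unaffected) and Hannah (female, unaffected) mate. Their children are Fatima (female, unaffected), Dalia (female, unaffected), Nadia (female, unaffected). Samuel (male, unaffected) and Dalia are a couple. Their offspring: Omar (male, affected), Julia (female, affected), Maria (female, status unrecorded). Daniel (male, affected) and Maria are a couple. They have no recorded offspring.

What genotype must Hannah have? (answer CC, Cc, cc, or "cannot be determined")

cannot be determined

Hannah's phenotype allows CC or Cc, and no parent or child forces a single allele at both positions; consistent genotype assignments exist with Hannah as CC or Cc.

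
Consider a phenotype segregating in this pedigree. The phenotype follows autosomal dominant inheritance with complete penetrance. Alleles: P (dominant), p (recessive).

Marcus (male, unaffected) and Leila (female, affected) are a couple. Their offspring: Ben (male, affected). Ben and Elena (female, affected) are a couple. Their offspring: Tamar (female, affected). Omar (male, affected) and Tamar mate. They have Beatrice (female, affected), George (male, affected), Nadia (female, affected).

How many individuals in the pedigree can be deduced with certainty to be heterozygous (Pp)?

1

Obligate heterozygotes: Ben is affected so carries P and received p from Marcus (pp), so Ben is Pp.
Every other individual is either homozygous by phenotype or has at least one consistent homozygous assignment, so the count is 1.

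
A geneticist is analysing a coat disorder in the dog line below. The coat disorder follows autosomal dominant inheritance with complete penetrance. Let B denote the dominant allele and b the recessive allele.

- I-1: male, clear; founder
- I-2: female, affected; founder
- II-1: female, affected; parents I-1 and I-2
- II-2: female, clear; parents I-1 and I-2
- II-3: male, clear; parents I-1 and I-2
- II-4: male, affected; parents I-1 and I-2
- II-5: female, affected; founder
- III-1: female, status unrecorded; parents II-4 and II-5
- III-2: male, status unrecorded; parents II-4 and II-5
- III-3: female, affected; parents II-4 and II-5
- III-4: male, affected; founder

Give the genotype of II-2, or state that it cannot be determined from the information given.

II-2 is clear, so II-2 is bb.

bb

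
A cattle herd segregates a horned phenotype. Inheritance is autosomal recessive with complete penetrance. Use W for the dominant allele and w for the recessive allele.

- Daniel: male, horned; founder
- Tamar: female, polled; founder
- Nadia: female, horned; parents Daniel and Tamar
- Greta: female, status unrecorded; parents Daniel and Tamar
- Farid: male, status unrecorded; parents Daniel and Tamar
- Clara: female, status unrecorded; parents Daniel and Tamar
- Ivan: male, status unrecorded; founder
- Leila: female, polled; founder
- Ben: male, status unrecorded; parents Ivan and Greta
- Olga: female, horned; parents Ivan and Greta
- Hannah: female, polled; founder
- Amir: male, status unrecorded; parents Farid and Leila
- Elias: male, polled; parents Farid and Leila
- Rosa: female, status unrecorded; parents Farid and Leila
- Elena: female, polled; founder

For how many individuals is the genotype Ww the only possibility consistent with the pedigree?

Obligate heterozygotes: Tamar is polled so carries W and passed w to Nadia (ww), so Tamar is Ww.
Every other individual is either homozygous by phenotype or has at least one consistent homozygous assignment, so the count is 1.

1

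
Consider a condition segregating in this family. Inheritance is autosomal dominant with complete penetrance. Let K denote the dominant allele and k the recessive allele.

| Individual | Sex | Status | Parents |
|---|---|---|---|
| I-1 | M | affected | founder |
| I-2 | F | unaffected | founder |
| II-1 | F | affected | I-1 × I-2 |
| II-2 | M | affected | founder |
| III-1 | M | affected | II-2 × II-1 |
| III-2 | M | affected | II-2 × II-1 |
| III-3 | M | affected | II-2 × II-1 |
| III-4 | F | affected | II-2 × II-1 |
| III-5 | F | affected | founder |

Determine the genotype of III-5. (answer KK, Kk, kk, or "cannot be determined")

cannot be determined

III-5's phenotype allows KK or Kk, and no parent or child forces a single allele at both positions; consistent genotype assignments exist with III-5 as KK or Kk.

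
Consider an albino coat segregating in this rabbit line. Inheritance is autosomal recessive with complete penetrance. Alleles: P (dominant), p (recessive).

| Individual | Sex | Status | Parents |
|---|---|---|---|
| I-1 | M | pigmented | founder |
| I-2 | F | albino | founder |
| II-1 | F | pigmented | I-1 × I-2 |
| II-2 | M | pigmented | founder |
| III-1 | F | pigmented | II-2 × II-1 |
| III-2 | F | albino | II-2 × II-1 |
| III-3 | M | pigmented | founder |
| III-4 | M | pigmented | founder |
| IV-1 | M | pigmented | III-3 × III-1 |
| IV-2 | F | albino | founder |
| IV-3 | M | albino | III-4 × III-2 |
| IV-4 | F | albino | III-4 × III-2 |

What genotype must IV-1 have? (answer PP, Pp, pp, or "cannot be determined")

cannot be determined

IV-1's phenotype allows PP or Pp, and no parent or child forces a single allele at both positions; consistent genotype assignments exist with IV-1 as PP or Pp.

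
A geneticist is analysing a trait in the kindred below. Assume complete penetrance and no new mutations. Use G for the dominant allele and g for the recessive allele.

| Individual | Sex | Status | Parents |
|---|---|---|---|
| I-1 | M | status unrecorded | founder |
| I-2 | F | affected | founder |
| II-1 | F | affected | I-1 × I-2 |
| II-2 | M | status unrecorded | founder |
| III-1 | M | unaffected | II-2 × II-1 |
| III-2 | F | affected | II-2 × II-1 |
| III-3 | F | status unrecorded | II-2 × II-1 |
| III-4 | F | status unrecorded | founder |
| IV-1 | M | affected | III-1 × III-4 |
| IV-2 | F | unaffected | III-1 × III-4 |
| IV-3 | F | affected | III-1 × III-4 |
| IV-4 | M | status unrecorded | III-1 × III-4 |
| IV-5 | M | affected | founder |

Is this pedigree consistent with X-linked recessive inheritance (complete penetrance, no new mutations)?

Under X-linked recessive, III-1 (unaffected, male) cannot arise from II-2 (unrecorded) × II-1 (affected).

No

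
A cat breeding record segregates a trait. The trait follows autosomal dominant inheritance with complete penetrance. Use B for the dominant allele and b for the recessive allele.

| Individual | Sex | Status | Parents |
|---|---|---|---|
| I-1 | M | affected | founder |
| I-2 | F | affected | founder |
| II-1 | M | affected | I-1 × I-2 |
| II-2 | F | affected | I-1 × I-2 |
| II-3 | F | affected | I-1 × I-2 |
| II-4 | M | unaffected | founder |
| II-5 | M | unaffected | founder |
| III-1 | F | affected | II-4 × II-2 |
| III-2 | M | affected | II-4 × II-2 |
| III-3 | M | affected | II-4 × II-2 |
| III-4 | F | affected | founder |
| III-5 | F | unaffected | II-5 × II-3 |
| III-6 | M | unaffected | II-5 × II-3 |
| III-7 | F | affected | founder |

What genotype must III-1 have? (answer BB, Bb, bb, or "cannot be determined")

Bb

From phenotype alone, III-1 is BB or Bb.
III-1 is affected so carries B and received b from II-4 (bb), so III-1 is Bb.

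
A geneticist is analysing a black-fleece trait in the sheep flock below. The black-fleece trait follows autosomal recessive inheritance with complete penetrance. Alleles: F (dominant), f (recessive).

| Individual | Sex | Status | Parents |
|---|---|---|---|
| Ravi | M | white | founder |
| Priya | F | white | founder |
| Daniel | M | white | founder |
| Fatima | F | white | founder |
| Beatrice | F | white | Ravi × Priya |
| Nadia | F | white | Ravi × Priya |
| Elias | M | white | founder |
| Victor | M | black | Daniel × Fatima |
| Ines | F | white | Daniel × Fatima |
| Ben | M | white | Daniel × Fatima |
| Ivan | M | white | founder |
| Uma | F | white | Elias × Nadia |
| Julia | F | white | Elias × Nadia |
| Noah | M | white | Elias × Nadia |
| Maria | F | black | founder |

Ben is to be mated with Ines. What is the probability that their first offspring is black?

Daniel is white so carries F and passed f to Victor (ff), so Daniel is Ff.
Fatima is white so carries F and passed f to Victor (ff), so Fatima is Ff.
Ben is a white offspring of Daniel (Ff) × Fatima (Ff), whose cross gives 1/4 FF : 1/2 Ff : 1/4 ff; conditioning on being white, Ben is FF with probability 1/3, Ff with probability 2/3.
Ines is a white offspring of Daniel (Ff) × Fatima (Ff), whose cross gives 1/4 FF : 1/2 Ff : 1/4 ff; conditioning on being white, Ines is FF with probability 1/3, Ff with probability 2/3.
Summing over parental genotype combinations, P(offspring is black) = 4/9·1/4 = 1/9.

1/9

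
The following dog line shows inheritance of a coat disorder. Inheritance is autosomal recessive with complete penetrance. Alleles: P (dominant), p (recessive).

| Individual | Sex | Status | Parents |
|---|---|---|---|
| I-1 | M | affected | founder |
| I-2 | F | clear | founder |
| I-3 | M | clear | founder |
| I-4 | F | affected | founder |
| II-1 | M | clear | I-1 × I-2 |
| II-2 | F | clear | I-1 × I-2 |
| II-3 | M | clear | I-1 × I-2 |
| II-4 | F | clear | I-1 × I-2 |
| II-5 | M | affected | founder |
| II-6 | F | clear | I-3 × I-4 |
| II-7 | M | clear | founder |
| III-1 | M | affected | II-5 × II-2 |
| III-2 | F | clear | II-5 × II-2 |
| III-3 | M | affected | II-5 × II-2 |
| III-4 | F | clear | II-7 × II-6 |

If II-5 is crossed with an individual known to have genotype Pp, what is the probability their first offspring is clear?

II-5 is affected, so II-5 is pp.
The cross gives 1/2 Pp : 1/2 pp, so P(offspring is clear) = 1/2.

1/2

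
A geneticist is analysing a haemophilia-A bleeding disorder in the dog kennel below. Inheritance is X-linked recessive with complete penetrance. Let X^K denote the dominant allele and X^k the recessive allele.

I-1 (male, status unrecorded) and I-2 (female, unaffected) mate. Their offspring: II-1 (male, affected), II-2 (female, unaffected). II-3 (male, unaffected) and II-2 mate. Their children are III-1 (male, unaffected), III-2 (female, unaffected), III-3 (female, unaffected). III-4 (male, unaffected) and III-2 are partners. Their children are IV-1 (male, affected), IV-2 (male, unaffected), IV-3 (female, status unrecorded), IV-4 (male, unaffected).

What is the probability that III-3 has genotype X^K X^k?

II-3 is unaffected, so II-3 is X^K Y.
II-2 is unaffected so carries K and passed k to III-2 (X^K X^k, whose K came from II-3), so II-2 is X^K X^k.
Their cross gives offspring ratios 1/2 X^K X^K : 1/2 X^K X^k. Conditioning on III-3 being unaffected, P(X^K X^k) = 1/2 / 1 = 1/2.

1/2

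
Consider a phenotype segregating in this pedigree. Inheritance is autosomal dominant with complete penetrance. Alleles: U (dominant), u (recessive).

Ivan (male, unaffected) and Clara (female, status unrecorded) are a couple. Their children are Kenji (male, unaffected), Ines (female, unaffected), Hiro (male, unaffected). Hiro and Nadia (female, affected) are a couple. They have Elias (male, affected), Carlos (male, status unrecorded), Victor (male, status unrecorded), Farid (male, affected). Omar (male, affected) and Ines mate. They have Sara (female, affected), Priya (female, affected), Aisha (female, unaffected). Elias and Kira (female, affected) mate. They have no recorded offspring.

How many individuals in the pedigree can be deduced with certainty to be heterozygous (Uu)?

Obligate heterozygotes: Omar is affected so carries U and passed u to Aisha (uu), so Omar is Uu; Elias is affected so carries U and received u from Hiro (uu), so Elias is Uu; Farid is affected so carries U and received u from Hiro (uu), so Farid is Uu; Sara is affected so carries U and received u from Ines (uu), so Sara is Uu; Priya is affected so carries U and received u from Ines (uu), so Priya is Uu.
Every other individual is either homozygous by phenotype or has at least one consistent homozygous assignment, so the count is 5.

5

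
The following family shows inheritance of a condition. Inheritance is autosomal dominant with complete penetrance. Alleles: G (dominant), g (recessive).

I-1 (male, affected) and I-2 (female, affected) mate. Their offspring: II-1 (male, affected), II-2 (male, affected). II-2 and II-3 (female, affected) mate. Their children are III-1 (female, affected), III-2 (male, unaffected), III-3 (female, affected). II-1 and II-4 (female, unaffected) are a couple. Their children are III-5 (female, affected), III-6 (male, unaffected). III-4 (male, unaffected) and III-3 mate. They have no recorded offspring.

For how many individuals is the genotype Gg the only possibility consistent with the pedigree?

Obligate heterozygotes: II-1 is affected so carries G and passed g to III-6 (gg), so II-1 is Gg; II-2 is affected so carries G and passed g to III-2 (gg), so II-2 is Gg; II-3 is affected so carries G and passed g to III-2 (gg), so II-3 is Gg; III-5 is affected so carries G and received g from II-4 (gg), so III-5 is Gg.
Every other individual is either homozygous by phenotype or has at least one consistent homozygous assignment, so the count is 4.

4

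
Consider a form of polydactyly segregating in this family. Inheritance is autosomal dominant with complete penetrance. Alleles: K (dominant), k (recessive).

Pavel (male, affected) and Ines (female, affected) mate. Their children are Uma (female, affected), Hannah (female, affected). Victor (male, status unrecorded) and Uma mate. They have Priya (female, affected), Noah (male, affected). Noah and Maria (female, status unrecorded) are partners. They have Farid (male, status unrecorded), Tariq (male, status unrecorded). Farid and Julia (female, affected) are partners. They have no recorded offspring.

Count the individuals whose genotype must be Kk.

0

No individual's genotype is forced to Kk by the pedigree, so the count is 0.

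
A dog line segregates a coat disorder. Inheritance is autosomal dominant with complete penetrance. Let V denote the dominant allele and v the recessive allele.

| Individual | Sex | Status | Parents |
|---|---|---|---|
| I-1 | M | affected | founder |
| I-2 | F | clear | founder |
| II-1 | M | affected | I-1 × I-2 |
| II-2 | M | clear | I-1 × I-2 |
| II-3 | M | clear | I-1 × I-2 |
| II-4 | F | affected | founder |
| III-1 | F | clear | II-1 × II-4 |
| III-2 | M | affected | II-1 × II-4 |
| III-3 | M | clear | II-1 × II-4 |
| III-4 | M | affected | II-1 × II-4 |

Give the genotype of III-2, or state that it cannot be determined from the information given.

cannot be determined

III-2's phenotype allows VV or Vv, and no parent or child forces a single allele at both positions; consistent genotype assignments exist with III-2 as VV or Vv.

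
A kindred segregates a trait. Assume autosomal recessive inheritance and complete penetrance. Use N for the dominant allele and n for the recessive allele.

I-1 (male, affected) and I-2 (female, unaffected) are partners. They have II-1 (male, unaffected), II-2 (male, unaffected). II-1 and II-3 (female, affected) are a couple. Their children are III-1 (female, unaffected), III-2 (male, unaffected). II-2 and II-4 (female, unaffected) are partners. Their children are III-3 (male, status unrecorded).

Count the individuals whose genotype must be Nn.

4

Obligate heterozygotes: II-1 is unaffected so carries N and received n from I-1 (nn), so II-1 is Nn; II-2 is unaffected so carries N and received n from I-1 (nn), so II-2 is Nn; III-1 is unaffected so carries N and received n from II-3 (nn), so III-1 is Nn; III-2 is unaffected so carries N and received n from II-3 (nn), so III-2 is Nn.
Every other individual is either homozygous by phenotype or has at least one consistent homozygous assignment, so the count is 4.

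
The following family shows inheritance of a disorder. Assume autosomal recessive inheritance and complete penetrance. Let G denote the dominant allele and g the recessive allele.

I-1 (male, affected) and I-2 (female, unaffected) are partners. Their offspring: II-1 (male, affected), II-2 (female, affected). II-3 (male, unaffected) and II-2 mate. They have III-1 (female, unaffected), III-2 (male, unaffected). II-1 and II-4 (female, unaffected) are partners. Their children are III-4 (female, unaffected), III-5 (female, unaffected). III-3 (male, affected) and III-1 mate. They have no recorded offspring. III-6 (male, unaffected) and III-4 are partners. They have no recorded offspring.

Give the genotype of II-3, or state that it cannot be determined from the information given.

II-3's phenotype allows GG or Gg, and no parent or child forces a single allele at both positions; consistent genotype assignments exist with II-3 as GG or Gg.

cannot be determined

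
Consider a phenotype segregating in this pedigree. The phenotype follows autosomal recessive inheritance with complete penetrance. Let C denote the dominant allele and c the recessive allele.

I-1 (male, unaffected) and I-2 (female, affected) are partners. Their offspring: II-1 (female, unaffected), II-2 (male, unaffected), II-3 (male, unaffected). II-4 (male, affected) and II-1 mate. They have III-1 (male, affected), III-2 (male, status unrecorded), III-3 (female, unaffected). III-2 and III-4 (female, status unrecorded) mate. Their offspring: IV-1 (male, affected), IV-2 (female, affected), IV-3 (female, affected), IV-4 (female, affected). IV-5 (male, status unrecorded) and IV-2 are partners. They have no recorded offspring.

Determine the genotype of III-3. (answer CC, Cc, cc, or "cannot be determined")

Cc

From phenotype alone, III-3 is CC or Cc.
III-3 is unaffected so carries C and received c from II-4 (cc), so III-3 is Cc.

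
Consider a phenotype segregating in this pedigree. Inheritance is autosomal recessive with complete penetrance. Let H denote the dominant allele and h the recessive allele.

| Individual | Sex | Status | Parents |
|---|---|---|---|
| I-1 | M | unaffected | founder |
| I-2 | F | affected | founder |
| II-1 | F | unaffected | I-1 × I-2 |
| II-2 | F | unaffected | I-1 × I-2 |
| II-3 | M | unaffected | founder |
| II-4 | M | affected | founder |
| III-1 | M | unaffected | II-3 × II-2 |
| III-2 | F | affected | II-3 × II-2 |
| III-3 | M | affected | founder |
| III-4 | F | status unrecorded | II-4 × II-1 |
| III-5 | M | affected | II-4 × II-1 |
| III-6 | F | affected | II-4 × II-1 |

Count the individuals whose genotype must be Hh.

Obligate heterozygotes: II-1 is unaffected so carries H and received h from I-2 (hh), so II-1 is Hh; II-2 is unaffected so carries H and received h from I-2 (hh), so II-2 is Hh; II-3 is unaffected so carries H and passed h to III-2 (hh), so II-3 is Hh.
Every other individual is either homozygous by phenotype or has at least one consistent homozygous assignment, so the count is 3.

3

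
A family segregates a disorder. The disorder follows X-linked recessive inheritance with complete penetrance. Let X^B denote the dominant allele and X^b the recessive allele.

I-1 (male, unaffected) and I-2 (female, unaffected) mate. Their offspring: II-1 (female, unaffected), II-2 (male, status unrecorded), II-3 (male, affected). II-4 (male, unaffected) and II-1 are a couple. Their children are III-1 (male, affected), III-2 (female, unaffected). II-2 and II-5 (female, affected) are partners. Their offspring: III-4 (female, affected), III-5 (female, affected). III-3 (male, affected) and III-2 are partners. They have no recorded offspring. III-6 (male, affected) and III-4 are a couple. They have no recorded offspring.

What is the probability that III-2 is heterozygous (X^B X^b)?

II-4 is unaffected, so II-4 is X^B Y.
II-1 is unaffected so carries B and passed b to III-1 (X^b Y), so II-1 is X^B X^b.
Their cross gives offspring ratios 1/2 X^B X^B : 1/2 X^B X^b. Conditioning on III-2 being unaffected, P(X^B X^b) = 1/2 / 1 = 1/2.

1/2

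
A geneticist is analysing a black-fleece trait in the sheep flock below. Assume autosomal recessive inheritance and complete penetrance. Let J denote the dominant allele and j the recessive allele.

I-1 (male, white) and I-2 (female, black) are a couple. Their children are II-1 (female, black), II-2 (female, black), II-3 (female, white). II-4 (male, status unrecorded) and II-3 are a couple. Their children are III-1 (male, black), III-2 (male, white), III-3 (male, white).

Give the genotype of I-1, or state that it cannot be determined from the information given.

From phenotype alone, I-1 is JJ or Jj.
I-1 is white so carries J and passed j to II-1 (jj), so I-1 is Jj.

Jj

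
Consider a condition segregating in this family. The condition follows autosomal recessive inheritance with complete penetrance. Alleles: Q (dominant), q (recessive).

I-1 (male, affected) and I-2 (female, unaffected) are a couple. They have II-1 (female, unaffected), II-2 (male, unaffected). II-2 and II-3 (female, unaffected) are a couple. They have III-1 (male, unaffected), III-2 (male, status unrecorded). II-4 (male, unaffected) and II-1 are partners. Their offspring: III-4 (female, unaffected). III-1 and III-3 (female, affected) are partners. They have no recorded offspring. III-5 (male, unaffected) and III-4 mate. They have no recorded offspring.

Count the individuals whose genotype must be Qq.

Obligate heterozygotes: II-1 is unaffected so carries Q and received q from I-1 (qq), so II-1 is Qq; II-2 is unaffected so carries Q and received q from I-1 (qq), so II-2 is Qq.
Every other individual is either homozygous by phenotype or has at least one consistent homozygous assignment, so the count is 2.

2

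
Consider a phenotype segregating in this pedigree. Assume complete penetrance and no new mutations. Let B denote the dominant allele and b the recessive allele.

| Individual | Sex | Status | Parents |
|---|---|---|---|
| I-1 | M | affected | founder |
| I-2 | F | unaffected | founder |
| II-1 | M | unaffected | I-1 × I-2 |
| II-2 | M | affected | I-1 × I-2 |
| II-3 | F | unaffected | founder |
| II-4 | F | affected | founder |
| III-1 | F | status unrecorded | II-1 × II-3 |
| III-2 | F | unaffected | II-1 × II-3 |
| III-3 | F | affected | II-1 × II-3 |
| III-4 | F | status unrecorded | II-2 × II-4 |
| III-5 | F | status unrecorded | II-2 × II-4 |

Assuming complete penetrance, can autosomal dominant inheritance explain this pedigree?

No

Under autosomal dominant, III-3 (affected, female) cannot arise from II-1 (unaffected) × II-3 (unaffected).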